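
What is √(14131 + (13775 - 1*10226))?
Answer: 4*√1105 ≈ 132.97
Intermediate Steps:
√(14131 + (13775 - 1*10226)) = √(14131 + (13775 - 10226)) = √(14131 + 3549) = √17680 = 4*√1105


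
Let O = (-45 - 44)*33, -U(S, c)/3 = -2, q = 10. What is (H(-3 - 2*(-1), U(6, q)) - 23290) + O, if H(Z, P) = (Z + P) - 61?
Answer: -26283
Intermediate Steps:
U(S, c) = 6 (U(S, c) = -3*(-2) = 6)
H(Z, P) = -61 + P + Z (H(Z, P) = (P + Z) - 61 = -61 + P + Z)
O = -2937 (O = -89*33 = -2937)
(H(-3 - 2*(-1), U(6, q)) - 23290) + O = ((-61 + 6 + (-3 - 2*(-1))) - 23290) - 2937 = ((-61 + 6 + (-3 + 2)) - 23290) - 2937 = ((-61 + 6 - 1) - 23290) - 2937 = (-56 - 23290) - 2937 = -23346 - 2937 = -26283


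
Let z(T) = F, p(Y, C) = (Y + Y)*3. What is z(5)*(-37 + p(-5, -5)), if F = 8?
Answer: -536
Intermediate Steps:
p(Y, C) = 6*Y (p(Y, C) = (2*Y)*3 = 6*Y)
z(T) = 8
z(5)*(-37 + p(-5, -5)) = 8*(-37 + 6*(-5)) = 8*(-37 - 30) = 8*(-67) = -536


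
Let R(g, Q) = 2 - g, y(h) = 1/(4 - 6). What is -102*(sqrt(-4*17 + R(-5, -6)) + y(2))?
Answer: 51 - 102*I*sqrt(61) ≈ 51.0 - 796.65*I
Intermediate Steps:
y(h) = -1/2 (y(h) = 1/(-2) = -1/2)
-102*(sqrt(-4*17 + R(-5, -6)) + y(2)) = -102*(sqrt(-4*17 + (2 - 1*(-5))) - 1/2) = -102*(sqrt(-68 + (2 + 5)) - 1/2) = -102*(sqrt(-68 + 7) - 1/2) = -102*(sqrt(-61) - 1/2) = -102*(I*sqrt(61) - 1/2) = -102*(-1/2 + I*sqrt(61)) = 51 - 102*I*sqrt(61)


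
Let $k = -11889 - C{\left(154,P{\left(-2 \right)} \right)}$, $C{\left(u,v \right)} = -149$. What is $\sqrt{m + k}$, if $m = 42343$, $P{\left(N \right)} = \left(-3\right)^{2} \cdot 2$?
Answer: $101 \sqrt{3} \approx 174.94$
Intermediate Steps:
$P{\left(N \right)} = 18$ ($P{\left(N \right)} = 9 \cdot 2 = 18$)
$k = -11740$ ($k = -11889 - -149 = -11889 + 149 = -11740$)
$\sqrt{m + k} = \sqrt{42343 - 11740} = \sqrt{30603} = 101 \sqrt{3}$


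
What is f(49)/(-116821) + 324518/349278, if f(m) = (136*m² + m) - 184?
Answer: -38047085600/20401502619 ≈ -1.8649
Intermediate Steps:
f(m) = -184 + m + 136*m² (f(m) = (m + 136*m²) - 184 = -184 + m + 136*m²)
f(49)/(-116821) + 324518/349278 = (-184 + 49 + 136*49²)/(-116821) + 324518/349278 = (-184 + 49 + 136*2401)*(-1/116821) + 324518*(1/349278) = (-184 + 49 + 326536)*(-1/116821) + 162259/174639 = 326401*(-1/116821) + 162259/174639 = -326401/116821 + 162259/174639 = -38047085600/20401502619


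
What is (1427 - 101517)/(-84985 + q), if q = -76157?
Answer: 50045/80571 ≈ 0.62113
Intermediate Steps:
(1427 - 101517)/(-84985 + q) = (1427 - 101517)/(-84985 - 76157) = -100090/(-161142) = -100090*(-1/161142) = 50045/80571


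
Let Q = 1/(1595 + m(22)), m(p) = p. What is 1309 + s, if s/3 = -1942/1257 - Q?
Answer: 294578712/225841 ≈ 1304.4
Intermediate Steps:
Q = 1/1617 (Q = 1/(1595 + 22) = 1/1617 ≈ 0.00061843)
s = -1047157/225841 (s = 3*(-1942/1257 - 1*1/1617) = 3*(-1942*1/1257 - 1/1617) = 3*(-1942/1257 - 1/1617) = 3*(-1047157/677523) = -1047157/225841 ≈ -4.6367)
1309 + s = 1309 - 1047157/225841 = 294578712/225841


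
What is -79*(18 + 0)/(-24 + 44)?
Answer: -711/10 ≈ -71.100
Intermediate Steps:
-79*(18 + 0)/(-24 + 44) = -1422/20 = -79*9/10 = -711/10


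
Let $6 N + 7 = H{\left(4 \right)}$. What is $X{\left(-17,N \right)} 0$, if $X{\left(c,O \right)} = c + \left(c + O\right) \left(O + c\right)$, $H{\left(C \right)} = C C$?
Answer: $0$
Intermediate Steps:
$H{\left(C \right)} = C^{2}$
$N = \frac{3}{2}$ ($N = - \frac{7}{6} + \frac{4^{2}}{6} = - \frac{7}{6} + \frac{1}{6} \cdot 16 = - \frac{7}{6} + \frac{8}{3} = \frac{3}{2} \approx 1.5$)
$X{\left(c,O \right)} = c + \left(O + c\right)^{2}$ ($X{\left(c,O \right)} = c + \left(O + c\right) \left(O + c\right) = c + \left(O + c\right)^{2}$)
$X{\left(-17,N \right)} 0 = \left(-17 + \left(\frac{3}{2} - 17\right)^{2}\right) 0 = \left(-17 + \left(- \frac{31}{2}\right)^{2}\right) 0 = \left(-17 + \frac{961}{4}\right) 0 = \frac{893}{4} \cdot 0 = 0$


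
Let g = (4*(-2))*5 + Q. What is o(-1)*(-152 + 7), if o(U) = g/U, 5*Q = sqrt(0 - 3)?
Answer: -5800 + 29*I*sqrt(3) ≈ -5800.0 + 50.229*I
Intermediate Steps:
Q = I*sqrt(3)/5 (Q = sqrt(0 - 3)/5 = sqrt(-3)/5 = (I*sqrt(3))/5 = I*sqrt(3)/5 ≈ 0.34641*I)
g = -40 + I*sqrt(3)/5 (g = (4*(-2))*5 + I*sqrt(3)/5 = -8*5 + I*sqrt(3)/5 = -40 + I*sqrt(3)/5 ≈ -40.0 + 0.34641*I)
o(U) = (-40 + I*sqrt(3)/5)/U
o(-1)*(-152 + 7) = ((1/5)*(-200 + I*sqrt(3))/(-1))*(-152 + 7) = ((1/5)*(-1)*(-200 + I*sqrt(3)))*(-145) = (40 - I*sqrt(3)/5)*(-145) = -5800 + 29*I*sqrt(3)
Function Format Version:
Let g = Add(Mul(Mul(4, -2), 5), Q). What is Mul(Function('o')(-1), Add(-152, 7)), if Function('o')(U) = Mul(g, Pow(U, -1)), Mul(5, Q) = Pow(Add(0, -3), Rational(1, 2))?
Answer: Add(-5800, Mul(29, I, Pow(3, Rational(1, 2)))) ≈ Add(-5800.0, Mul(50.229, I))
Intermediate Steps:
Q = Mul(Rational(1, 5), I, Pow(3, Rational(1, 2))) (Q = Mul(Rational(1, 5), Pow(Add(0, -3), Rational(1, 2))) = Mul(Rational(1, 5), Pow(-3, Rational(1, 2))) = Mul(Rational(1, 5), Mul(I, Pow(3, Rational(1, 2)))) = Mul(Rational(1, 5), I, Pow(3, Rational(1, 2))) ≈ Mul(0.34641, I))
g = Add(-40, Mul(Rational(1, 5), I, Pow(3, Rational(1, 2)))) (g = Add(Mul(Mul(4, -2), 5), Mul(Rational(1, 5), I, Pow(3, Rational(1, 2)))) = Add(Mul(-8, 5), Mul(Rational(1, 5), I, Pow(3, Rational(1, 2)))) = Add(-40, Mul(Rational(1, 5), I, Pow(3, Rational(1, 2)))) ≈ Add(-40.000, Mul(0.34641, I)))
Function('o')(U) = Mul(Pow(U, -1), Add(-40, Mul(Rational(1, 5), I, Pow(3, Rational(1, 2))))) (Function('o')(U) = Mul(Add(-40, Mul(Rational(1, 5), I, Pow(3, Rational(1, 2)))), Pow(U, -1)) = Mul(Pow(U, -1), Add(-40, Mul(Rational(1, 5), I, Pow(3, Rational(1, 2))))))
Mul(Function('o')(-1), Add(-152, 7)) = Mul(Mul(Rational(1, 5), Pow(-1, -1), Add(-200, Mul(I, Pow(3, Rational(1, 2))))), Add(-152, 7)) = Mul(Mul(Rational(1, 5), -1, Add(-200, Mul(I, Pow(3, Rational(1, 2))))), -145) = Mul(Add(40, Mul(Rational(-1, 5), I, Pow(3, Rational(1, 2)))), -145) = Add(-5800, Mul(29, I, Pow(3, Rational(1, 2))))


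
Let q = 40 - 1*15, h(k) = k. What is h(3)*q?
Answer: 75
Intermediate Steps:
q = 25 (q = 40 - 15 = 25)
h(3)*q = 3*25 = 75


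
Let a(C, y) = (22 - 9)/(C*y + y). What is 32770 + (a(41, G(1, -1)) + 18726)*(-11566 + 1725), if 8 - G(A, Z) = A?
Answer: -54169567957/294 ≈ -1.8425e+8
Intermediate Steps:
G(A, Z) = 8 - A
a(C, y) = 13/(y + C*y)
32770 + (a(41, G(1, -1)) + 18726)*(-11566 + 1725) = 32770 + (13/((8 - 1*1)*(1 + 41)) + 18726)*(-11566 + 1725) = 32770 + (13/((8 - 1)*42) + 18726)*(-9841) = 32770 + (13*(1/42)/7 + 18726)*(-9841) = 32770 + (13*(⅐)*(1/42) + 18726)*(-9841) = 32770 + (13/294 + 18726)*(-9841) = 32770 + (5505457/294)*(-9841) = 32770 - 54179202337/294 = -54169567957/294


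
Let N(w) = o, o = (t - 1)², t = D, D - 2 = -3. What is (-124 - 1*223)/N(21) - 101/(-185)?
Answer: -63791/740 ≈ -86.204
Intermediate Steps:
D = -1 (D = 2 - 3 = -1)
t = -1
o = 4 (o = (-1 - 1)² = (-2)² = 4)
N(w) = 4
(-124 - 1*223)/N(21) - 101/(-185) = (-124 - 1*223)/4 - 101/(-185) = (-124 - 223)*(¼) - 101*(-1/185) = -347*¼ + 101/185 = -347/4 + 101/185 = -63791/740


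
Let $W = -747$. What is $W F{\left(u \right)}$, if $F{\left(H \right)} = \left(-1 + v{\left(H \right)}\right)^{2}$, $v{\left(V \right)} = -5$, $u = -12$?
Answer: $-26892$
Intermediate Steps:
$F{\left(H \right)} = 36$ ($F{\left(H \right)} = \left(-1 - 5\right)^{2} = \left(-6\right)^{2} = 36$)
$W F{\left(u \right)} = \left(-747\right) 36 = -26892$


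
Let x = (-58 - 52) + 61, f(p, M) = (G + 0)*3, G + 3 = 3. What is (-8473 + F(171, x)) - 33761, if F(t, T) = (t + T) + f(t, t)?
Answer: -42112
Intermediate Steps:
G = 0 (G = -3 + 3 = 0)
f(p, M) = 0 (f(p, M) = (0 + 0)*3 = 0*3 = 0)
x = -49 (x = -110 + 61 = -49)
F(t, T) = T + t (F(t, T) = (t + T) + 0 = (T + t) + 0 = T + t)
(-8473 + F(171, x)) - 33761 = (-8473 + (-49 + 171)) - 33761 = (-8473 + 122) - 33761 = -8351 - 33761 = -42112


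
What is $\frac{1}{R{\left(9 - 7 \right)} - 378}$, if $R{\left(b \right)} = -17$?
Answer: $- \frac{1}{395} \approx -0.0025316$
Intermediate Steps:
$\frac{1}{R{\left(9 - 7 \right)} - 378} = \frac{1}{-17 - 378} = \frac{1}{-395} = - \frac{1}{395}$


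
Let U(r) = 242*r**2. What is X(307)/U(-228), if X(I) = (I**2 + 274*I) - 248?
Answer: 19791/1397792 ≈ 0.014159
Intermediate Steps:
X(I) = -248 + I**2 + 274*I
X(307)/U(-228) = (-248 + 307**2 + 274*307)/((242*(-228)**2)) = (-248 + 94249 + 84118)/((242*51984)) = 178119/12580128 = 178119*(1/12580128) = 19791/1397792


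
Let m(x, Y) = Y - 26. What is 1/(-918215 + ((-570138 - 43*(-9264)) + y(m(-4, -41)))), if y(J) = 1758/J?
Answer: -67/73031825 ≈ -9.1741e-7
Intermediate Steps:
m(x, Y) = -26 + Y
1/(-918215 + ((-570138 - 43*(-9264)) + y(m(-4, -41)))) = 1/(-918215 + ((-570138 - 43*(-9264)) + 1758/(-26 - 41))) = 1/(-918215 + ((-570138 + 398352) + 1758/(-67))) = 1/(-918215 + (-171786 + 1758*(-1/67))) = 1/(-918215 + (-171786 - 1758/67)) = 1/(-918215 - 11511420/67) = 1/(-73031825/67) = -67/73031825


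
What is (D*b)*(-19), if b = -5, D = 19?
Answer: 1805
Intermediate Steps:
(D*b)*(-19) = (19*(-5))*(-19) = -95*(-19) = 1805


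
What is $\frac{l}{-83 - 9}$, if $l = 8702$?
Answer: $- \frac{4351}{46} \approx -94.587$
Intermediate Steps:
$\frac{l}{-83 - 9} = \frac{1}{-83 - 9} \cdot 8702 = \frac{1}{-92} \cdot 8702 = \left(- \frac{1}{92}\right) 8702 = - \frac{4351}{46}$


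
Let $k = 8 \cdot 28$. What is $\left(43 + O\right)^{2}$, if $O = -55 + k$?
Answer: $44944$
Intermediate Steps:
$k = 224$
$O = 169$ ($O = -55 + 224 = 169$)
$\left(43 + O\right)^{2} = \left(43 + 169\right)^{2} = 212^{2} = 44944$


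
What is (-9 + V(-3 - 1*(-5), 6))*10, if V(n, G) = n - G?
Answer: -130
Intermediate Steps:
(-9 + V(-3 - 1*(-5), 6))*10 = (-9 + ((-3 - 1*(-5)) - 1*6))*10 = (-9 + ((-3 + 5) - 6))*10 = (-9 + (2 - 6))*10 = (-9 - 4)*10 = -13*10 = -130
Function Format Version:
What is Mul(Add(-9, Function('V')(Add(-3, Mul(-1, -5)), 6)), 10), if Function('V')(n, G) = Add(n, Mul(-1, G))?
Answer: -130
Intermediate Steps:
Mul(Add(-9, Function('V')(Add(-3, Mul(-1, -5)), 6)), 10) = Mul(Add(-9, Add(Add(-3, Mul(-1, -5)), Mul(-1, 6))), 10) = Mul(Add(-9, Add(Add(-3, 5), -6)), 10) = Mul(Add(-9, Add(2, -6)), 10) = Mul(Add(-9, -4), 10) = Mul(-13, 10) = -130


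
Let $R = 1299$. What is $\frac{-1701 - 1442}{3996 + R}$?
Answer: $- \frac{3143}{5295} \approx -0.59358$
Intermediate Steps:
$\frac{-1701 - 1442}{3996 + R} = \frac{-1701 - 1442}{3996 + 1299} = - \frac{3143}{5295}$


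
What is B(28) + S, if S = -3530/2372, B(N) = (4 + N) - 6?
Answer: 29071/1186 ≈ 24.512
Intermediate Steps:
B(N) = -2 + N
S = -1765/1186 (S = -3530*1/2372 = -1765/1186 ≈ -1.4882)
B(28) + S = (-2 + 28) - 1765/1186 = 26 - 1765/1186 = 29071/1186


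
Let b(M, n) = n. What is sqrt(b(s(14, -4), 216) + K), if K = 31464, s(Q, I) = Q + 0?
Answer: 24*sqrt(55) ≈ 177.99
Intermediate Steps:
s(Q, I) = Q
sqrt(b(s(14, -4), 216) + K) = sqrt(216 + 31464) = sqrt(31680) = 24*sqrt(55)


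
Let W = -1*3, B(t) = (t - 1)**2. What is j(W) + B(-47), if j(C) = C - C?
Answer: 2304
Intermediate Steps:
B(t) = (-1 + t)**2
W = -3
j(C) = 0
j(W) + B(-47) = 0 + (-1 - 47)**2 = 0 + (-48)**2 = 0 + 2304 = 2304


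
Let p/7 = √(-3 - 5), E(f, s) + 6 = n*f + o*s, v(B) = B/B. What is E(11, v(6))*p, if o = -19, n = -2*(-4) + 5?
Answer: 1652*I*√2 ≈ 2336.3*I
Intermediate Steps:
n = 13 (n = 8 + 5 = 13)
v(B) = 1
E(f, s) = -6 - 19*s + 13*f (E(f, s) = -6 + (13*f - 19*s) = -6 + (-19*s + 13*f) = -6 - 19*s + 13*f)
p = 14*I*√2 (p = 7*√(-3 - 5) = 7*√(-8) = 7*(2*I*√2) = 14*I*√2 ≈ 19.799*I)
E(11, v(6))*p = (-6 - 19*1 + 13*11)*(14*I*√2) = (-6 - 19 + 143)*(14*I*√2) = 118*(14*I*√2) = 1652*I*√2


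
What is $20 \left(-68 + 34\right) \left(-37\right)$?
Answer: $25160$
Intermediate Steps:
$20 \left(-68 + 34\right) \left(-37\right) = 20 \left(-34\right) \left(-37\right) = \left(-680\right) \left(-37\right) = 25160$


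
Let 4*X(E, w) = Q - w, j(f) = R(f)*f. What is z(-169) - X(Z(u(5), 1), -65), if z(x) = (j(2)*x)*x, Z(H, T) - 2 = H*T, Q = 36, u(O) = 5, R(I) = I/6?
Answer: 228185/12 ≈ 19015.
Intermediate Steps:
R(I) = I/6 (R(I) = I*(⅙) = I/6)
j(f) = f²/6 (j(f) = (f/6)*f = f²/6)
Z(H, T) = 2 + H*T
X(E, w) = 9 - w/4 (X(E, w) = (36 - w)/4 = 9 - w/4)
z(x) = 2*x²/3 (z(x) = (((⅙)*2²)*x)*x = (((⅙)*4)*x)*x = (2*x/3)*x = 2*x²/3)
z(-169) - X(Z(u(5), 1), -65) = (⅔)*(-169)² - (9 - ¼*(-65)) = (⅔)*28561 - (9 + 65/4) = 57122/3 - 1*101/4 = 57122/3 - 101/4 = 228185/12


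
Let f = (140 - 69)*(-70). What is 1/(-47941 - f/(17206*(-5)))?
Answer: -1229/58919560 ≈ -2.0859e-5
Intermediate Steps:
f = -4970 (f = 71*(-70) = -4970)
1/(-47941 - f/(17206*(-5))) = 1/(-47941 - (-4970)/(17206*(-5))) = 1/(-47941 - (-4970)/(-86030)) = 1/(-47941 - (-4970)*(-1)/86030) = 1/(-47941 - 1*71/1229) = 1/(-47941 - 71/1229) = 1/(-58919560/1229) = -1229/58919560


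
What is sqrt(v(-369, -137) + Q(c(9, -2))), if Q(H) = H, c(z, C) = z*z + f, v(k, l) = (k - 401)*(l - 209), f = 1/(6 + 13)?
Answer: 4*sqrt(6012930)/19 ≈ 516.24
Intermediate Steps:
f = 1/19 ≈ 0.052632
v(k, l) = (-401 + k)*(-209 + l)
c(z, C) = 1/19 + z**2 (c(z, C) = z*z + 1/19 = z**2 + 1/19 = 1/19 + z**2)
sqrt(v(-369, -137) + Q(c(9, -2))) = sqrt((83809 - 401*(-137) - 209*(-369) - 369*(-137)) + (1/19 + 9**2)) = sqrt((83809 + 54937 + 77121 + 50553) + (1/19 + 81)) = sqrt(266420 + 1540/19) = sqrt(5063520/19) = 4*sqrt(6012930)/19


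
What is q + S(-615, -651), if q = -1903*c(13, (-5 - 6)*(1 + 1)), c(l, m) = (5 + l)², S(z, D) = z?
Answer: -617187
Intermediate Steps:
q = -616572 (q = -1903*(5 + 13)² = -1903*18² = -1903*324 = -616572)
q + S(-615, -651) = -616572 - 615 = -617187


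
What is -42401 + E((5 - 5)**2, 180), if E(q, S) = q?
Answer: -42401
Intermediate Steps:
-42401 + E((5 - 5)**2, 180) = -42401 + (5 - 5)**2 = -42401 + 0**2 = -42401 + 0 = -42401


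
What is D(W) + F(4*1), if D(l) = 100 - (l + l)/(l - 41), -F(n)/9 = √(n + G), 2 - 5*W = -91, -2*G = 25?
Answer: 5693/56 - 9*I*√34/2 ≈ 101.66 - 26.239*I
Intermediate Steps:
G = -25/2 (G = -½*25 = -25/2 ≈ -12.500)
W = 93/5 (W = ⅖ - ⅕*(-91) = ⅖ + 91/5 = 93/5 ≈ 18.600)
F(n) = -9*√(-25/2 + n) (F(n) = -9*√(n - 25/2) = -9*√(-25/2 + n))
D(l) = 100 - 2*l/(-41 + l)
D(W) + F(4*1) = 2*(-2050 + 49*(93/5))/(-41 + 93/5) - 9*√(-50 + 4*(4*1))/2 = 2*(-2050 + 4557/5)/(-112/5) - 9*√(-50 + 4*4)/2 = 2*(-5/112)*(-5693/5) - 9*√(-50 + 16)/2 = 5693/56 - 9*I*√34/2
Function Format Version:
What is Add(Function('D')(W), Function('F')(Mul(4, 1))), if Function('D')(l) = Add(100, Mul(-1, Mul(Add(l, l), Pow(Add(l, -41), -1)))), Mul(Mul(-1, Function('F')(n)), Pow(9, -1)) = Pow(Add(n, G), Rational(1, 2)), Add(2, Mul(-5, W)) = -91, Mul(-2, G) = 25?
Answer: Add(Rational(5693, 56), Mul(Rational(-9, 2), I, Pow(34, Rational(1, 2)))) ≈ Add(101.66, Mul(-26.239, I))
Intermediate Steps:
G = Rational(-25, 2) (G = Mul(Rational(-1, 2), 25) = Rational(-25, 2) ≈ -12.500)
W = Rational(93, 5) (W = Add(Rational(2, 5), Mul(Rational(-1, 5), -91)) = Add(Rational(2, 5), Rational(91, 5)) = Rational(93, 5) ≈ 18.600)
Function('F')(n) = Mul(-9, Pow(Add(Rational(-25, 2), n), Rational(1, 2))) (Function('F')(n) = Mul(-9, Pow(Add(n, Rational(-25, 2)), Rational(1, 2))) = Mul(-9, Pow(Add(Rational(-25, 2), n), Rational(1, 2))))
Function('D')(l) = Add(100, Mul(-2, l, Pow(Add(-41, l), -1))) (Function('D')(l) = Add(100, Mul(-1, Mul(Mul(2, l), Pow(Add(-41, l), -1)))) = Add(100, Mul(-1, Mul(2, l, Pow(Add(-41, l), -1)))) = Add(100, Mul(-2, l, Pow(Add(-41, l), -1))))
Add(Function('D')(W), Function('F')(Mul(4, 1))) = Add(Mul(2, Pow(Add(-41, Rational(93, 5)), -1), Add(-2050, Mul(49, Rational(93, 5)))), Mul(Rational(-9, 2), Pow(Add(-50, Mul(4, Mul(4, 1))), Rational(1, 2)))) = Add(Mul(2, Pow(Rational(-112, 5), -1), Add(-2050, Rational(4557, 5))), Mul(Rational(-9, 2), Pow(Add(-50, Mul(4, 4)), Rational(1, 2)))) = Add(Mul(2, Rational(-5, 112), Rational(-5693, 5)), Mul(Rational(-9, 2), Pow(Add(-50, 16), Rational(1, 2)))) = Add(Rational(5693, 56), Mul(Rational(-9, 2), Pow(-34, Rational(1, 2)))) = Add(Rational(5693, 56), Mul(Rational(-9, 2), Mul(I, Pow(34, Rational(1, 2))))) = Add(Rational(5693, 56), Mul(Rational(-9, 2), I, Pow(34, Rational(1, 2))))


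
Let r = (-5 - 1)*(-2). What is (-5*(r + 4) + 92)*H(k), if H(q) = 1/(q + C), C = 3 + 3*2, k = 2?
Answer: 12/11 ≈ 1.0909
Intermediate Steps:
r = 12 (r = -6*(-2) = 12)
C = 9 (C = 3 + 6 = 9)
H(q) = 1/(9 + q) (H(q) = 1/(q + 9) = 1/(9 + q))
(-5*(r + 4) + 92)*H(k) = (-5*(12 + 4) + 92)/(9 + 2) = (-5*16 + 92)/11 = (-80 + 92)*(1/11) = 12*(1/11) = 12/11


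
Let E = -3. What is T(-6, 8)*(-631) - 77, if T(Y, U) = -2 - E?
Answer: -708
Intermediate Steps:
T(Y, U) = 1 (T(Y, U) = -2 - 1*(-3) = -2 + 3 = 1)
T(-6, 8)*(-631) - 77 = 1*(-631) - 77 = -631 - 77 = -708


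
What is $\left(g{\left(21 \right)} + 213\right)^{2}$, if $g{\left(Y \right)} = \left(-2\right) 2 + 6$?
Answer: $46225$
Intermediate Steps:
$g{\left(Y \right)} = 2$ ($g{\left(Y \right)} = -4 + 6 = 2$)
$\left(g{\left(21 \right)} + 213\right)^{2} = \left(2 + 213\right)^{2} = 215^{2} = 46225$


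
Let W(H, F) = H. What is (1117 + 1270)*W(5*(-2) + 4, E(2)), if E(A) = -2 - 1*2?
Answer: -14322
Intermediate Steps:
E(A) = -4 (E(A) = -2 - 2 = -4)
(1117 + 1270)*W(5*(-2) + 4, E(2)) = (1117 + 1270)*(5*(-2) + 4) = 2387*(-10 + 4) = 2387*(-6) = -14322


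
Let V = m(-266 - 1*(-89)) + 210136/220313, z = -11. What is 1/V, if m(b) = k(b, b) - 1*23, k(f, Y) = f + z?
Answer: -220313/46275907 ≈ -0.0047609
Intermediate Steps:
k(f, Y) = -11 + f (k(f, Y) = f - 11 = -11 + f)
m(b) = -34 + b (m(b) = (-11 + b) - 1*23 = (-11 + b) - 23 = -34 + b)
V = -46275907/220313 (V = (-34 + (-266 - 1*(-89))) + 210136/220313 = (-34 + (-266 + 89)) + 210136*(1/220313) = (-34 - 177) + 210136/220313 = -211 + 210136/220313 = -46275907/220313 ≈ -210.05)
1/V = 1/(-46275907/220313) = -220313/46275907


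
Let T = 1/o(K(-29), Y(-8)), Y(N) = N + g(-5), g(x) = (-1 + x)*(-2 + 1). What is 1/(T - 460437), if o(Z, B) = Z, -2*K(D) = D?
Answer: -29/13352671 ≈ -2.1719e-6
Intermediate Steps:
K(D) = -D/2
g(x) = 1 - x (g(x) = (-1 + x)*(-1) = 1 - x)
Y(N) = 6 + N (Y(N) = N + (1 - 1*(-5)) = N + (1 + 5) = N + 6 = 6 + N)
T = 2/29 (T = 1/(-1/2*(-29)) = 1/(29/2) = 2/29 ≈ 0.068966)
1/(T - 460437) = 1/(2/29 - 460437) = 1/(-13352671/29) = -29/13352671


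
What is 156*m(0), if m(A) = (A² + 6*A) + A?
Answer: 0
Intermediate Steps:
m(A) = A² + 7*A
156*m(0) = 156*(0*(7 + 0)) = 156*(0*7) = 156*0 = 0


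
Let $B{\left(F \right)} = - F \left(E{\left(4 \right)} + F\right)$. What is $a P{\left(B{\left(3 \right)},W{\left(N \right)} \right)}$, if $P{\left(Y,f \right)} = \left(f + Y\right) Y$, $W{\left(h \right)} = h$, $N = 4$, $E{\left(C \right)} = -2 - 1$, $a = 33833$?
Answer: $0$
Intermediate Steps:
$E{\left(C \right)} = -3$
$B{\left(F \right)} = - F \left(-3 + F\right)$
$P{\left(Y,f \right)} = Y \left(Y + f\right)$ ($P{\left(Y,f \right)} = \left(Y + f\right) Y = Y \left(Y + f\right)$)
$a P{\left(B{\left(3 \right)},W{\left(N \right)} \right)} = 33833 \cdot 3 \left(3 - 3\right) \left(3 \left(3 - 3\right) + 4\right) = 33833 \cdot 3 \cdot 0 \left(3 \cdot 0 + 4\right) = 33833 \cdot 0 \left(0 + 4\right) = 33833 \cdot 0 \cdot 4 = 33833 \cdot 0 = 0$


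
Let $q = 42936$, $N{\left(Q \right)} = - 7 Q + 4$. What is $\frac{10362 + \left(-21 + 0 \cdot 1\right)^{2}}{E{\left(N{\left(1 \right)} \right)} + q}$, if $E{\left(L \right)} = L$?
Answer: $\frac{3601}{14311} \approx 0.25162$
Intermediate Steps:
$N{\left(Q \right)} = 4 - 7 Q$
$\frac{10362 + \left(-21 + 0 \cdot 1\right)^{2}}{E{\left(N{\left(1 \right)} \right)} + q} = \frac{10362 + \left(-21 + 0 \cdot 1\right)^{2}}{\left(4 - 7\right) + 42936} = \frac{10362 + \left(-21 + 0\right)^{2}}{\left(4 - 7\right) + 42936} = \frac{10362 + \left(-21\right)^{2}}{-3 + 42936} = \frac{10362 + 441}{42933} = 10803 \cdot \frac{1}{42933} = \frac{3601}{14311}$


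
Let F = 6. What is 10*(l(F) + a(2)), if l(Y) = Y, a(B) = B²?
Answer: 100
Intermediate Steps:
10*(l(F) + a(2)) = 10*(6 + 2²) = 10*(6 + 4) = 10*10 = 100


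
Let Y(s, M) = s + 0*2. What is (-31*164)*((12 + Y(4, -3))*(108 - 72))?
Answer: -2928384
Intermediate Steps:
Y(s, M) = s (Y(s, M) = s + 0 = s)
(-31*164)*((12 + Y(4, -3))*(108 - 72)) = (-31*164)*((12 + 4)*(108 - 72)) = -81344*36 = -5084*576 = -2928384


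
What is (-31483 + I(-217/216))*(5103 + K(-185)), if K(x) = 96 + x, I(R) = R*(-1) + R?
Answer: -157855762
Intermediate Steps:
I(R) = 0 (I(R) = -R + R = 0)
(-31483 + I(-217/216))*(5103 + K(-185)) = (-31483 + 0)*(5103 + (96 - 185)) = -31483*(5103 - 89) = -31483*5014 = -157855762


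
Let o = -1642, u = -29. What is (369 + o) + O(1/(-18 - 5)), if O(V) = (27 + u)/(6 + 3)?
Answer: -11459/9 ≈ -1273.2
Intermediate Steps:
O(V) = -2/9 (O(V) = (27 - 29)/(6 + 3) = -2/9)
(369 + o) + O(1/(-18 - 5)) = (369 - 1642) - 2/9 = -1273 - 2/9 = -11459/9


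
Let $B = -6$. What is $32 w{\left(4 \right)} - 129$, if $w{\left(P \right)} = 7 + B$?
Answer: $-97$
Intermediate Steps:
$w{\left(P \right)} = 1$ ($w{\left(P \right)} = 7 - 6 = 1$)
$32 w{\left(4 \right)} - 129 = 32 \cdot 1 - 129 = 32 - 129 = -97$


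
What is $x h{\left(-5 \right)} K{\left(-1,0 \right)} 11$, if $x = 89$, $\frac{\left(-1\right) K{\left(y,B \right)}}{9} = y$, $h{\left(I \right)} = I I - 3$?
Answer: $193842$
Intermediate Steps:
$h{\left(I \right)} = -3 + I^{2}$ ($h{\left(I \right)} = I^{2} - 3 = -3 + I^{2}$)
$K{\left(y,B \right)} = - 9 y$
$x h{\left(-5 \right)} K{\left(-1,0 \right)} 11 = 89 \left(-3 + \left(-5\right)^{2}\right) \left(\left(-9\right) \left(-1\right)\right) 11 = 89 \left(-3 + 25\right) 9 \cdot 11 = 89 \cdot 22 \cdot 9 \cdot 11 = 89 \cdot 198 \cdot 11 = 17622 \cdot 11 = 193842$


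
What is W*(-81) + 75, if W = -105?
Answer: 8580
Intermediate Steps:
W*(-81) + 75 = -105*(-81) + 75 = 8505 + 75 = 8580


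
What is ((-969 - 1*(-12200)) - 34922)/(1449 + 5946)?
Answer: -7897/2465 ≈ -3.2037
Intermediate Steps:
((-969 - 1*(-12200)) - 34922)/(1449 + 5946) = ((-969 + 12200) - 34922)/7395 = (11231 - 34922)*(1/7395) = -23691*1/7395 = -7897/2465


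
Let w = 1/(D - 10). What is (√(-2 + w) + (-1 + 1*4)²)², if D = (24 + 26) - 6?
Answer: (306 + I*√2278)²/1156 ≈ 79.029 + 25.268*I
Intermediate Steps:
D = 44 (D = 50 - 6 = 44)
w = 1/34 (w = 1/(44 - 10) = 1/34 ≈ 0.029412)
(√(-2 + w) + (-1 + 1*4)²)² = (√(-2 + 1/34) + (-1 + 1*4)²)² = (√(-67/34) + (-1 + 4)²)² = (I*√2278/34 + 3²)² = (I*√2278/34 + 9)² = (9 + I*√2278/34)²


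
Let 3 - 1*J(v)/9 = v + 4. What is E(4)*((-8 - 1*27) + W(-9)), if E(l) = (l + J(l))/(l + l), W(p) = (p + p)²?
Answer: -11849/8 ≈ -1481.1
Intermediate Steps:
W(p) = 4*p² (W(p) = (2*p)² = 4*p²)
J(v) = -9 - 9*v (J(v) = 27 - 9*(v + 4) = 27 - 9*(4 + v) = 27 + (-36 - 9*v) = -9 - 9*v)
E(l) = (-9 - 8*l)/(2*l) (E(l) = (l + (-9 - 9*l))/(l + l) = (-9 - 8*l)/((2*l)) = (-9 - 8*l)*(1/(2*l)) = (-9 - 8*l)/(2*l))
E(4)*((-8 - 1*27) + W(-9)) = (-4 - 9/2/4)*((-8 - 1*27) + 4*(-9)²) = (-4 - 9/2*¼)*((-8 - 27) + 4*81) = (-4 - 9/8)*(-35 + 324) = -41/8*289 = -11849/8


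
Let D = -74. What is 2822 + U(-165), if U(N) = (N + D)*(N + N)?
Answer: 81692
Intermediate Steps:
U(N) = 2*N*(-74 + N) (U(N) = (N - 74)*(N + N) = (-74 + N)*(2*N) = 2*N*(-74 + N))
2822 + U(-165) = 2822 + 2*(-165)*(-74 - 165) = 2822 + 2*(-165)*(-239) = 2822 + 78870 = 81692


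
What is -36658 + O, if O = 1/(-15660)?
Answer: -574064281/15660 ≈ -36658.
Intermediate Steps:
O = -1/15660 ≈ -6.3857e-5
-36658 + O = -36658 - 1/15660 = -574064281/15660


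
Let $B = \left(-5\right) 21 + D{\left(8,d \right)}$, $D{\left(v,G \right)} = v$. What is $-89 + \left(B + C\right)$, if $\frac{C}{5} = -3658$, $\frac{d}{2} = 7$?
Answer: $-18476$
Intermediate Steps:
$d = 14$ ($d = 2 \cdot 7 = 14$)
$B = -97$ ($B = \left(-5\right) 21 + 8 = -105 + 8 = -97$)
$C = -18290$ ($C = 5 \left(-3658\right) = -18290$)
$-89 + \left(B + C\right) = -89 - 18387 = -18476$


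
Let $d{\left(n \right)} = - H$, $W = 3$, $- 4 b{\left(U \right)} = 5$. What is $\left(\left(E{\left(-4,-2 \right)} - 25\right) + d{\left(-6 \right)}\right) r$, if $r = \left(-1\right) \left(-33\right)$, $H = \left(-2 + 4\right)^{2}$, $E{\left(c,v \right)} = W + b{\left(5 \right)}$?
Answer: $- \frac{3597}{4} \approx -899.25$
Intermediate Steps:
$b{\left(U \right)} = - \frac{5}{4}$ ($b{\left(U \right)} = \left(- \frac{1}{4}\right) 5 = - \frac{5}{4}$)
$E{\left(c,v \right)} = \frac{7}{4}$ ($E{\left(c,v \right)} = 3 - \frac{5}{4} = \frac{7}{4}$)
$H = 4$ ($H = 2^{2} = 4$)
$d{\left(n \right)} = -4$ ($d{\left(n \right)} = \left(-1\right) 4 = -4$)
$r = 33$
$\left(\left(E{\left(-4,-2 \right)} - 25\right) + d{\left(-6 \right)}\right) r = \left(\left(\frac{7}{4} - 25\right) - 4\right) 33 = \left(- \frac{93}{4} - 4\right) 33 = \left(- \frac{109}{4}\right) 33 = - \frac{3597}{4}$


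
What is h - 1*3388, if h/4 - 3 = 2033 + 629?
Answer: 7272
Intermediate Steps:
h = 10660 (h = 12 + 4*(2033 + 629) = 12 + 4*2662 = 12 + 10648 = 10660)
h - 1*3388 = 10660 - 1*3388 = 10660 - 3388 = 7272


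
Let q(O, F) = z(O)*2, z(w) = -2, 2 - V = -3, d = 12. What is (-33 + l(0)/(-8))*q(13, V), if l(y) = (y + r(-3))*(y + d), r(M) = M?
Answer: 114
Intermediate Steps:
V = 5 (V = 2 - 1*(-3) = 2 + 3 = 5)
l(y) = (-3 + y)*(12 + y) (l(y) = (y - 3)*(y + 12) = (-3 + y)*(12 + y))
q(O, F) = -4 (q(O, F) = -2*2 = -4)
(-33 + l(0)/(-8))*q(13, V) = (-33 + (-36 + 0² + 9*0)/(-8))*(-4) = (-33 + (-36 + 0 + 0)*(-⅛))*(-4) = (-33 - 36*(-⅛))*(-4) = (-33 + 9/2)*(-4) = -57/2*(-4) = 114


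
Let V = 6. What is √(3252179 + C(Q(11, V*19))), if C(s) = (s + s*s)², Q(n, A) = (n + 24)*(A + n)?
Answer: 7*√7480225066371 ≈ 1.9145e+7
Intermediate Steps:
Q(n, A) = (24 + n)*(A + n)
C(s) = (s + s²)²
√(3252179 + C(Q(11, V*19))) = √(3252179 + (11² + 24*(6*19) + 24*11 + (6*19)*11)²*(1 + (11² + 24*(6*19) + 24*11 + (6*19)*11))²) = √(3252179 + (121 + 24*114 + 264 + 114*11)²*(1 + (121 + 24*114 + 264 + 114*11))²) = √(3252179 + (121 + 2736 + 264 + 1254)²*(1 + (121 + 2736 + 264 + 1254))²) = √(3252179 + 4375²*(1 + 4375)²) = √(3252179 + 19140625*4376²) = √(3252179 + 19140625*19149376) = √(3252179 + 366531025000000) = √366531028252179 = 7*√7480225066371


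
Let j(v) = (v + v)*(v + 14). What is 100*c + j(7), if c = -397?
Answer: -39406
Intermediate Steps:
j(v) = 2*v*(14 + v) (j(v) = (2*v)*(14 + v) = 2*v*(14 + v))
100*c + j(7) = 100*(-397) + 2*7*(14 + 7) = -39700 + 2*7*21 = -39700 + 294 = -39406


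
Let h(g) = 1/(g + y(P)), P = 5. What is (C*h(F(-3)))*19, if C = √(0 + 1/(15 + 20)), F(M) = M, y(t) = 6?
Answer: 19*√35/105 ≈ 1.0705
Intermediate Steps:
h(g) = 1/(6 + g) (h(g) = 1/(g + 6) = 1/(6 + g))
C = √35/35 (C = √(0 + 1/35) = √(1/35) = √35/35 ≈ 0.16903)
(C*h(F(-3)))*19 = ((√35/35)/(6 - 3))*19 = ((√35/35)/3)*19 = ((√35/35)*(⅓))*19 = (√35/105)*19 = 19*√35/105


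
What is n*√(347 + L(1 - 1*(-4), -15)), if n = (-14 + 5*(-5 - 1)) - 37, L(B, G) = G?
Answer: -162*√83 ≈ -1475.9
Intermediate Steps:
n = -81 (n = (-14 + 5*(-6)) - 37 = (-14 - 30) - 37 = -44 - 37 = -81)
n*√(347 + L(1 - 1*(-4), -15)) = -81*√(347 - 15) = -162*√83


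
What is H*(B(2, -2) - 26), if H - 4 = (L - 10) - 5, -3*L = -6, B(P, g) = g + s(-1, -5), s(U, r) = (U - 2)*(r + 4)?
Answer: 225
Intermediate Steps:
s(U, r) = (-2 + U)*(4 + r)
B(P, g) = 3 + g (B(P, g) = g + (-8 - 2*(-5) + 4*(-1) - 1*(-5)) = g + (-8 + 10 - 4 + 5) = g + 3 = 3 + g)
L = 2 (L = -1/3*(-6) = 2)
H = -9 (H = 4 + ((2 - 10) - 5) = 4 + (-8 - 5) = 4 - 13 = -9)
H*(B(2, -2) - 26) = -9*((3 - 2) - 26) = -9*(1 - 26) = -9*(-25) = 225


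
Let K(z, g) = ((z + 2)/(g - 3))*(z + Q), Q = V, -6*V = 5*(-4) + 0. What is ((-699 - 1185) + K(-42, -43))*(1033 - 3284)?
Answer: 297843316/69 ≈ 4.3166e+6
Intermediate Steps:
V = 10/3 (V = -(5*(-4) + 0)/6 = -(-20 + 0)/6 = -⅙*(-20) = 10/3 ≈ 3.3333)
Q = 10/3 ≈ 3.3333
K(z, g) = (2 + z)*(10/3 + z)/(-3 + g) (K(z, g) = ((z + 2)/(g - 3))*(z + 10/3) = ((2 + z)/(-3 + g))*(10/3 + z) = (2 + z)*(10/3 + z)/(-3 + g))
((-699 - 1185) + K(-42, -43))*(1033 - 3284) = ((-699 - 1185) + (20 + 3*(-42)² + 16*(-42))/(3*(-3 - 43)))*(1033 - 3284) = (-1884 + (⅓)*(20 + 3*1764 - 672)/(-46))*(-2251) = (-1884 + (⅓)*(-1/46)*(20 + 5292 - 672))*(-2251) = (-1884 + (⅓)*(-1/46)*4640)*(-2251) = (-1884 - 2320/69)*(-2251) = -132316/69*(-2251) = 297843316/69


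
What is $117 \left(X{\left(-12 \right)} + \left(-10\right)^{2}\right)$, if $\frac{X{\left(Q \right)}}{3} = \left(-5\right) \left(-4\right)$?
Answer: $18720$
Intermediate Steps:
$X{\left(Q \right)} = 60$ ($X{\left(Q \right)} = 3 \left(\left(-5\right) \left(-4\right)\right) = 3 \cdot 20 = 60$)
$117 \left(X{\left(-12 \right)} + \left(-10\right)^{2}\right) = 117 \left(60 + \left(-10\right)^{2}\right) = 117 \left(60 + 100\right) = 117 \cdot 160 = 18720$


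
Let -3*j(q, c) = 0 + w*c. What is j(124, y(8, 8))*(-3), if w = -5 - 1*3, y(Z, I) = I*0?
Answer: 0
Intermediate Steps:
y(Z, I) = 0
w = -8 (w = -5 - 3 = -8)
j(q, c) = 8*c/3 (j(q, c) = -(0 - 8*c)/3 = -(-8)*c/3 = 8*c/3)
j(124, y(8, 8))*(-3) = ((8/3)*0)*(-3) = 0*(-3) = 0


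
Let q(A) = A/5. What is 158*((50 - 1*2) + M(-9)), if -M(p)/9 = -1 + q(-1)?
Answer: 46452/5 ≈ 9290.4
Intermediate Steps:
q(A) = A/5 (q(A) = A*(⅕) = A/5)
M(p) = 54/5 (M(p) = -9*(-1 + (⅕)*(-1)) = -9*(-1 - ⅕) = -9*(-6/5) = 54/5)
158*((50 - 1*2) + M(-9)) = 158*((50 - 1*2) + 54/5) = 158*((50 - 2) + 54/5) = 158*(48 + 54/5) = 158*(294/5) = 46452/5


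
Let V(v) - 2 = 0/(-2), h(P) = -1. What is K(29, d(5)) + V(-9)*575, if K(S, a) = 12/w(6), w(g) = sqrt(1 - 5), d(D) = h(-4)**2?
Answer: 1150 - 6*I ≈ 1150.0 - 6.0*I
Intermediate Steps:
V(v) = 2 (V(v) = 2 + 0/(-2) = 2 + 0*(-1/2) = 2 + 0 = 2)
d(D) = 1 (d(D) = (-1)**2 = 1)
w(g) = 2*I (w(g) = sqrt(-4) = 2*I)
K(S, a) = -6*I (K(S, a) = 12/((2*I)) = 12*(-I/2) = -6*I)
K(29, d(5)) + V(-9)*575 = -6*I + 2*575 = -6*I + 1150 = 1150 - 6*I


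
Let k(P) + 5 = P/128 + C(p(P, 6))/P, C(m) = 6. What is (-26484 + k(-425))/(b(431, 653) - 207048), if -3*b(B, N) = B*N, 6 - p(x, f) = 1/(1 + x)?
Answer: 4323548979/49100732800 ≈ 0.088055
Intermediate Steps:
p(x, f) = 6 - 1/(1 + x)
b(B, N) = -B*N/3
k(P) = -5 + 6/P + P/128 (k(P) = -5 + (P/128 + 6/P) = -5 + (6/P + P/128) = -5 + 6/P + P/128)
(-26484 + k(-425))/(b(431, 653) - 207048) = (-26484 + (-5 + 6/(-425) + (1/128)*(-425)))/(-⅓*431*653 - 207048) = (-26484 + (-5 + 6*(-1/425) - 425/128))/(-281443/3 - 207048) = (-26484 + (-5 - 6/425 - 425/128))/(-902587/3) = (-26484 - 453393/54400)*(-3/902587) = -1441182993/54400*(-3/902587) = 4323548979/49100732800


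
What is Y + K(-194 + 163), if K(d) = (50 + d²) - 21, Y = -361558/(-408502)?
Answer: 202389269/204251 ≈ 990.88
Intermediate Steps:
Y = 180779/204251 (Y = -361558*(-1/408502) = 180779/204251 ≈ 0.88508)
K(d) = 29 + d²
Y + K(-194 + 163) = 180779/204251 + (29 + (-194 + 163)²) = 180779/204251 + (29 + (-31)²) = 180779/204251 + (29 + 961) = 180779/204251 + 990 = 202389269/204251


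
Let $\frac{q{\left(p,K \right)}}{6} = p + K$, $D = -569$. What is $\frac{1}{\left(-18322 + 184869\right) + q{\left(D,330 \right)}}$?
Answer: $\frac{1}{165113} \approx 6.0565 \cdot 10^{-6}$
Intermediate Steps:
$q{\left(p,K \right)} = 6 K + 6 p$ ($q{\left(p,K \right)} = 6 \left(p + K\right) = 6 \left(K + p\right) = 6 K + 6 p$)
$\frac{1}{\left(-18322 + 184869\right) + q{\left(D,330 \right)}} = \frac{1}{\left(-18322 + 184869\right) + \left(6 \cdot 330 + 6 \left(-569\right)\right)} = \frac{1}{166547 + \left(1980 - 3414\right)} = \frac{1}{166547 - 1434} = \frac{1}{165113}$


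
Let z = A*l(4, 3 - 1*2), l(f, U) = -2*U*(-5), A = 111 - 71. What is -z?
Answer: -400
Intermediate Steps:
A = 40
l(f, U) = 10*U
z = 400 (z = 40*(10*(3 - 1*2)) = 40*(10*(3 - 2)) = 40*(10*1) = 40*10 = 400)
-z = -1*400 = -400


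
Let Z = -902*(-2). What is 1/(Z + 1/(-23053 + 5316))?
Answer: 17737/31997547 ≈ 0.00055432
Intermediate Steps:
Z = 1804
1/(Z + 1/(-23053 + 5316)) = 1/(1804 + 1/(-23053 + 5316)) = 1/(1804 + 1/(-17737)) = 1/(1804 - 1/17737) = 1/(31997547/17737) = 17737/31997547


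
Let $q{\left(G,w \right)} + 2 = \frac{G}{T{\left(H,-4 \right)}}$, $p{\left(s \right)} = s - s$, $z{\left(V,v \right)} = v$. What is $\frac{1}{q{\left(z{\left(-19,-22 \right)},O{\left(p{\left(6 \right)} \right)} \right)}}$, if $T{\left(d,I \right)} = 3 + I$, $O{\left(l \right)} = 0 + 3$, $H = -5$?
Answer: $\frac{1}{20} \approx 0.05$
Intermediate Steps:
$p{\left(s \right)} = 0$
$O{\left(l \right)} = 3$
$q{\left(G,w \right)} = -2 - G$ ($q{\left(G,w \right)} = -2 + \frac{G}{3 - 4} = -2 + \frac{G}{-1} = -2 + G \left(-1\right) = -2 - G$)
$\frac{1}{q{\left(z{\left(-19,-22 \right)},O{\left(p{\left(6 \right)} \right)} \right)}} = \frac{1}{-2 - -22} = \frac{1}{-2 + 22} = \frac{1}{20}$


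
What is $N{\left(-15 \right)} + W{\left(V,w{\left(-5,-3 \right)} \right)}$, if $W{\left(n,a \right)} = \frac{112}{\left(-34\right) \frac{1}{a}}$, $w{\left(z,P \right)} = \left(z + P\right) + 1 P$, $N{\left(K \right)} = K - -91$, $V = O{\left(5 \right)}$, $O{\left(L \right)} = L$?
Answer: $\frac{1908}{17} \approx 112.24$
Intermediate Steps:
$V = 5$
$N{\left(K \right)} = 91 + K$ ($N{\left(K \right)} = K + 91 = 91 + K$)
$w{\left(z,P \right)} = z + 2 P$ ($w{\left(z,P \right)} = \left(P + z\right) + P = z + 2 P$)
$W{\left(n,a \right)} = - \frac{56 a}{17}$ ($W{\left(n,a \right)} = 112 \left(- \frac{a}{34}\right) = - \frac{56 a}{17}$)
$N{\left(-15 \right)} + W{\left(V,w{\left(-5,-3 \right)} \right)} = \left(91 - 15\right) - \frac{56 \left(-5 + 2 \left(-3\right)\right)}{17} = 76 - \frac{56 \left(-5 - 6\right)}{17} = 76 - - \frac{616}{17} = 76 + \frac{616}{17} = \frac{1908}{17}$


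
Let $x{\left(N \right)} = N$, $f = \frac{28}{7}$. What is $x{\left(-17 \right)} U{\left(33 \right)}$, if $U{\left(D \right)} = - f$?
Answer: $68$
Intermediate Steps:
$f = 4$ ($f = 28 \cdot \frac{1}{7} = 4$)
$U{\left(D \right)} = -4$ ($U{\left(D \right)} = \left(-1\right) 4 = -4$)
$x{\left(-17 \right)} U{\left(33 \right)} = \left(-17\right) \left(-4\right) = 68$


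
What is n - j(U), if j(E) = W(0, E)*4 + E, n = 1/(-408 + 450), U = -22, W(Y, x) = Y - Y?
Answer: 925/42 ≈ 22.024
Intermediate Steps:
W(Y, x) = 0
n = 1/42 ≈ 0.023810
j(E) = E (j(E) = 0*4 + E = 0 + E = E)
n - j(U) = 1/42 - 1*(-22) = 1/42 + 22 = 925/42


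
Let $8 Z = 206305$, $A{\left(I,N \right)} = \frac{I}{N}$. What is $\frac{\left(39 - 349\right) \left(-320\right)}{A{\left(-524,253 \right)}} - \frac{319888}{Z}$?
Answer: $- \frac{1294775334624}{27025955} \approx -47909.0$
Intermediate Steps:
$Z = \frac{206305}{8}$ ($Z = \frac{1}{8} \cdot 206305 = \frac{206305}{8} \approx 25788.0$)
$\frac{\left(39 - 349\right) \left(-320\right)}{A{\left(-524,253 \right)}} - \frac{319888}{Z} = \frac{\left(39 - 349\right) \left(-320\right)}{\left(-524\right) \frac{1}{253}} - \frac{319888}{\frac{206305}{8}} = \frac{\left(-310\right) \left(-320\right)}{\left(-524\right) \frac{1}{253}} - \frac{2559104}{206305} = \frac{99200}{- \frac{524}{253}} - \frac{2559104}{206305} = 99200 \left(- \frac{253}{524}\right) - \frac{2559104}{206305} = - \frac{6274400}{131} - \frac{2559104}{206305} = - \frac{1294775334624}{27025955}$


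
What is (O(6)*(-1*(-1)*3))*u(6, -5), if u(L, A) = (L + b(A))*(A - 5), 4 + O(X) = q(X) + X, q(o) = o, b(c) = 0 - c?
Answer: -2640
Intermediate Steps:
b(c) = -c
O(X) = -4 + 2*X (O(X) = -4 + (X + X) = -4 + 2*X)
u(L, A) = (-5 + A)*(L - A) (u(L, A) = (L - A)*(A - 5) = (L - A)*(-5 + A) = (-5 + A)*(L - A))
(O(6)*(-1*(-1)*3))*u(6, -5) = ((-4 + 2*6)*(-1*(-1)*3))*(-1*(-5)**2 - 5*6 + 5*(-5) - 5*6) = ((-4 + 12)*(1*3))*(-1*25 - 30 - 25 - 30) = (8*3)*(-25 - 30 - 25 - 30) = 24*(-110) = -2640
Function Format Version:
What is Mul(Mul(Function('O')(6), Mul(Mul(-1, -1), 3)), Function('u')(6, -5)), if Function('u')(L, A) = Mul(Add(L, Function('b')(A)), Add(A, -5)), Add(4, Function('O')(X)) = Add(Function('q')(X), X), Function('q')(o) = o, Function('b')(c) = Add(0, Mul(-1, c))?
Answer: -2640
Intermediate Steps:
Function('b')(c) = Mul(-1, c)
Function('O')(X) = Add(-4, Mul(2, X)) (Function('O')(X) = Add(-4, Add(X, X)) = Add(-4, Mul(2, X)))
Function('u')(L, A) = Mul(Add(-5, A), Add(L, Mul(-1, A))) (Function('u')(L, A) = Mul(Add(L, Mul(-1, A)), Add(A, -5)) = Mul(Add(L, Mul(-1, A)), Add(-5, A)) = Mul(Add(-5, A), Add(L, Mul(-1, A))))
Mul(Mul(Function('O')(6), Mul(Mul(-1, -1), 3)), Function('u')(6, -5)) = Mul(Mul(Add(-4, Mul(2, 6)), Mul(Mul(-1, -1), 3)), Add(Mul(-1, Pow(-5, 2)), Mul(-5, 6), Mul(5, -5), Mul(-5, 6))) = Mul(Mul(Add(-4, 12), Mul(1, 3)), Add(Mul(-1, 25), -30, -25, -30)) = Mul(Mul(8, 3), Add(-25, -30, -25, -30)) = Mul(24, -110) = -2640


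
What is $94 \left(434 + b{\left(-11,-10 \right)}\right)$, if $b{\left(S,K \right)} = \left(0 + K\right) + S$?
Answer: $38822$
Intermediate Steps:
$b{\left(S,K \right)} = K + S$
$94 \left(434 + b{\left(-11,-10 \right)}\right) = 94 \left(434 - 21\right) = 94 \cdot 413 = 38822$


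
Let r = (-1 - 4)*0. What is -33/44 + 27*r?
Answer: -3/4 ≈ -0.75000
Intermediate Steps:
r = 0 (r = -5*0 = 0)
-33/44 + 27*r = -33/44 + 27*0 = -33*1/44 + 0 = -3/4 + 0 = -3/4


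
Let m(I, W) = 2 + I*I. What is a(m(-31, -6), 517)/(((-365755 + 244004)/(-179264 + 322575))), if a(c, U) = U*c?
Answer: -10192912983/17393 ≈ -5.8604e+5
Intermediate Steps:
m(I, W) = 2 + I²
a(m(-31, -6), 517)/(((-365755 + 244004)/(-179264 + 322575))) = (517*(2 + (-31)²))/(((-365755 + 244004)/(-179264 + 322575))) = (517*(2 + 961))/((-121751/143311)) = (517*963)/((-121751*1/143311)) = 497871/(-17393/20473) = 497871*(-20473/17393) = -10192912983/17393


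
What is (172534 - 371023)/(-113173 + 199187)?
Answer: -198489/86014 ≈ -2.3076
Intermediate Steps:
(172534 - 371023)/(-113173 + 199187) = -198489/86014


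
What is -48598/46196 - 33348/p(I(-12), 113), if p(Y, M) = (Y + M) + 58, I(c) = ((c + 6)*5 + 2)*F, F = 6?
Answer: -256781667/23098 ≈ -11117.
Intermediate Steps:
I(c) = 192 + 30*c (I(c) = ((c + 6)*5 + 2)*6 = ((6 + c)*5 + 2)*6 = ((30 + 5*c) + 2)*6 = (32 + 5*c)*6 = 192 + 30*c)
p(Y, M) = 58 + M + Y (p(Y, M) = (M + Y) + 58 = 58 + M + Y)
-48598/46196 - 33348/p(I(-12), 113) = -48598/46196 - 33348/(58 + 113 + (192 + 30*(-12))) = -48598*1/46196 - 33348/(58 + 113 + (192 - 360)) = -24299/23098 - 33348/(58 + 113 - 168) = -24299/23098 - 33348/3 = -24299/23098 - 33348*⅓ = -24299/23098 - 11116 = -256781667/23098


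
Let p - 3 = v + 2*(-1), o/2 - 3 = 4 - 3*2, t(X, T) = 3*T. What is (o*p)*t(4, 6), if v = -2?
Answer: -36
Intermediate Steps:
o = 2 (o = 6 + 2*(4 - 3*2) = 6 + 2*(4 - 6) = 6 + 2*(-2) = 6 - 4 = 2)
p = -1 (p = 3 + (-2 + 2*(-1)) = 3 + (-2 - 2) = 3 - 4 = -1)
(o*p)*t(4, 6) = (2*(-1))*(3*6) = -2*18 = -36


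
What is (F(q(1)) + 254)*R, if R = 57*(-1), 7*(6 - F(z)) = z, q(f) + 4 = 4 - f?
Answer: -103797/7 ≈ -14828.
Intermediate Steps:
q(f) = -f (q(f) = -4 + (4 - f) = -f)
F(z) = 6 - z/7
R = -57
(F(q(1)) + 254)*R = ((6 - (-1)/7) + 254)*(-57) = ((6 - ⅐*(-1)) + 254)*(-57) = ((6 + ⅐) + 254)*(-57) = (43/7 + 254)*(-57) = (1821/7)*(-57) = -103797/7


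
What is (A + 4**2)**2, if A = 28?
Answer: 1936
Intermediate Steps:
(A + 4**2)**2 = (28 + 4**2)**2 = (28 + 16)**2 = 44**2 = 1936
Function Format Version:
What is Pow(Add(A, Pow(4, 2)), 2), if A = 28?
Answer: 1936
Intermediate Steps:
Pow(Add(A, Pow(4, 2)), 2) = Pow(Add(28, Pow(4, 2)), 2) = Pow(Add(28, 16), 2) = Pow(44, 2) = 1936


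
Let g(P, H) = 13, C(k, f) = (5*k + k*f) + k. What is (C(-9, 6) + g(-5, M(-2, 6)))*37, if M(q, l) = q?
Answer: -3515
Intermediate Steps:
C(k, f) = 6*k + f*k (C(k, f) = (5*k + f*k) + k = 6*k + f*k)
(C(-9, 6) + g(-5, M(-2, 6)))*37 = (-9*(6 + 6) + 13)*37 = (-9*12 + 13)*37 = (-108 + 13)*37 = -95*37 = -3515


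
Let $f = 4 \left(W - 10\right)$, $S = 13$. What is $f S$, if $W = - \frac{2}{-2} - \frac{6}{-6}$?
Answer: $-416$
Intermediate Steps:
$W = 2$ ($W = \left(-2\right) \left(- \frac{1}{2}\right) - -1 = 1 + 1 = 2$)
$f = -32$ ($f = 4 \left(2 - 10\right) = 4 \left(-8\right) = -32$)
$f S = \left(-32\right) 13 = -416$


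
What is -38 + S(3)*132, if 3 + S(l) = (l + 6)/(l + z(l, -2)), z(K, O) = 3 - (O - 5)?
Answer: -4454/13 ≈ -342.62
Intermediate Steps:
z(K, O) = 8 - O (z(K, O) = 3 - (-5 + O) = 3 + (5 - O) = 8 - O)
S(l) = -3 + (6 + l)/(10 + l) (S(l) = -3 + (l + 6)/(l + (8 - 1*(-2))) = -3 + (6 + l)/(l + (8 + 2)) = -3 + (6 + l)/(l + 10) = -3 + (6 + l)/(10 + l))
-38 + S(3)*132 = -38 + (2*(-12 - 1*3)/(10 + 3))*132 = -38 + (2*(-12 - 3)/13)*132 = -38 + (2*(1/13)*(-15))*132 = -38 - 30/13*132 = -38 - 3960/13 = -4454/13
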